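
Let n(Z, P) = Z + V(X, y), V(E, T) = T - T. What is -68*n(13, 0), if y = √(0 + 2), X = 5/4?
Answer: -884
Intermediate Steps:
X = 5/4 (X = 5*(¼) = 5/4 ≈ 1.2500)
y = √2 ≈ 1.4142
V(E, T) = 0
n(Z, P) = Z (n(Z, P) = Z + 0 = Z)
-68*n(13, 0) = -68*13 = -884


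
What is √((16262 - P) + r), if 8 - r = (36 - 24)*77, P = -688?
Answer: √16034 ≈ 126.63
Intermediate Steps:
r = -916 (r = 8 - (36 - 24)*77 = 8 - 12*77 = 8 - 1*924 = 8 - 924 = -916)
√((16262 - P) + r) = √((16262 - 1*(-688)) - 916) = √((16262 + 688) - 916) = √(16950 - 916) = √16034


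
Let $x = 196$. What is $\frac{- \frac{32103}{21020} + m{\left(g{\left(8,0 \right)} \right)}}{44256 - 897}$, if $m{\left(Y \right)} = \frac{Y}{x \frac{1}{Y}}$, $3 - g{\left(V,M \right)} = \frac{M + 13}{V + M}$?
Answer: $- \frac{100039153}{2858169780480} \approx -3.5001 \cdot 10^{-5}$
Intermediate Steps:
$g{\left(V,M \right)} = 3 - \frac{13 + M}{M + V}$ ($g{\left(V,M \right)} = 3 - \frac{M + 13}{V + M} = 3 - \frac{13 + M}{M + V}$)
$m{\left(Y \right)} = \frac{Y^{2}}{196}$ ($m{\left(Y \right)} = \frac{Y}{196 \frac{1}{Y}} = Y \frac{Y}{196} = \frac{Y^{2}}{196}$)
$\frac{- \frac{32103}{21020} + m{\left(g{\left(8,0 \right)} \right)}}{44256 - 897} = \frac{- \frac{32103}{21020} + \frac{\left(\frac{-13 + 2 \cdot 0 + 3 \cdot 8}{0 + 8}\right)^{2}}{196}}{44256 - 897} = \frac{\left(-32103\right) \frac{1}{21020} + \frac{\left(\frac{-13 + 0 + 24}{8}\right)^{2}}{196}}{44256 - 897} = \frac{- \frac{32103}{21020} + \frac{\left(\frac{1}{8} \cdot 11\right)^{2}}{196}}{43359} = \left(- \frac{32103}{21020} + \frac{\left(\frac{11}{8}\right)^{2}}{196}\right) \frac{1}{43359} = \left(- \frac{32103}{21020} + \frac{1}{196} \cdot \frac{121}{64}\right) \frac{1}{43359} = \left(- \frac{32103}{21020} + \frac{121}{12544}\right) \frac{1}{43359} = \left(- \frac{100039153}{65918720}\right) \frac{1}{43359} = - \frac{100039153}{2858169780480}$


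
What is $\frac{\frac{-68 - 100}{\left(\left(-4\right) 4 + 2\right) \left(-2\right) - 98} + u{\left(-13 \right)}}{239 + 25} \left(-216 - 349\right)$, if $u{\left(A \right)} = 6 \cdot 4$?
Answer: $- \frac{113}{2} \approx -56.5$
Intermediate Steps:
$u{\left(A \right)} = 24$
$\frac{\frac{-68 - 100}{\left(\left(-4\right) 4 + 2\right) \left(-2\right) - 98} + u{\left(-13 \right)}}{239 + 25} \left(-216 - 349\right) = \frac{\frac{-68 - 100}{\left(\left(-4\right) 4 + 2\right) \left(-2\right) - 98} + 24}{239 + 25} \left(-216 - 349\right) = \frac{- \frac{168}{\left(-16 + 2\right) \left(-2\right) - 98} + 24}{264} \left(-565\right) = \left(- \frac{168}{\left(-14\right) \left(-2\right) - 98} + 24\right) \frac{1}{264} \left(-565\right) = \left(- \frac{168}{28 - 98} + 24\right) \frac{1}{264} \left(-565\right) = \left(- \frac{168}{-70} + 24\right) \frac{1}{264} \left(-565\right) = \left(\left(-168\right) \left(- \frac{1}{70}\right) + 24\right) \frac{1}{264} \left(-565\right) = \left(\frac{12}{5} + 24\right) \frac{1}{264} \left(-565\right) = \frac{132}{5} \cdot \frac{1}{264} \left(-565\right) = \frac{1}{10} \left(-565\right) = - \frac{113}{2}$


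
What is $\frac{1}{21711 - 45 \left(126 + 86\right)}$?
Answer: $\frac{1}{12171} \approx 8.2163 \cdot 10^{-5}$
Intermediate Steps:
$\frac{1}{21711 - 45 \left(126 + 86\right)} = \frac{1}{21711 - 9540} = \frac{1}{12171}$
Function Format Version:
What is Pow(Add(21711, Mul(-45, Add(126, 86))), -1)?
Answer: Rational(1, 12171) ≈ 8.2163e-5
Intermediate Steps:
Pow(Add(21711, Mul(-45, Add(126, 86))), -1) = Pow(Add(21711, Mul(-45, 212)), -1) = Pow(Add(21711, -9540), -1) = Pow(12171, -1) = Rational(1, 12171)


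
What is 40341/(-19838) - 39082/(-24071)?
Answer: -27962785/68217214 ≈ -0.40991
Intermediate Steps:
40341/(-19838) - 39082/(-24071) = 40341*(-1/19838) - 39082*(-1/24071) = -5763/2834 + 39082/24071 = -27962785/68217214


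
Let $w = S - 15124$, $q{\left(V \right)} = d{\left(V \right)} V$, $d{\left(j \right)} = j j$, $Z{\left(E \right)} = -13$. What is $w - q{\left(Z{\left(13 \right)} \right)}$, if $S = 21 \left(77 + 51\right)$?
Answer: $-10239$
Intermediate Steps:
$d{\left(j \right)} = j^{2}$
$S = 2688$ ($S = 21 \cdot 128 = 2688$)
$q{\left(V \right)} = V^{3}$ ($q{\left(V \right)} = V^{2} V = V^{3}$)
$w = -12436$ ($w = 2688 - 15124 = -12436$)
$w - q{\left(Z{\left(13 \right)} \right)} = -12436 - \left(-13\right)^{3} = -12436 - -2197 = -12436 + 2197 = -10239$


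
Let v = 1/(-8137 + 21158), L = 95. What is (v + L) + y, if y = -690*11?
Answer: -97592394/13021 ≈ -7495.0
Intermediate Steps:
y = -7590
v = 1/13021 ≈ 7.6799e-5
(v + L) + y = (1/13021 + 95) - 7590 = 1236996/13021 - 7590 = -97592394/13021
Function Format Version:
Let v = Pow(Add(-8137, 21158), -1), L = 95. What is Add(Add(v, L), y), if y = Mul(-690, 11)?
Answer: Rational(-97592394, 13021) ≈ -7495.0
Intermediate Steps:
y = -7590
v = Rational(1, 13021) (v = Pow(13021, -1) = Rational(1, 13021) ≈ 7.6799e-5)
Add(Add(v, L), y) = Add(Add(Rational(1, 13021), 95), -7590) = Add(Rational(1236996, 13021), -7590) = Rational(-97592394, 13021)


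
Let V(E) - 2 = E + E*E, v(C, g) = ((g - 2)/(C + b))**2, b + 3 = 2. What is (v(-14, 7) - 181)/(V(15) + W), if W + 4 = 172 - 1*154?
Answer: -407/576 ≈ -0.70660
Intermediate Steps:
W = 14 (W = -4 + (172 - 1*154) = -4 + (172 - 154) = -4 + 18 = 14)
b = -1 (b = -3 + 2 = -1)
v(C, g) = (-2 + g)**2/(-1 + C)**2 (v(C, g) = ((g - 2)/(C - 1))**2 = ((-2 + g)/(-1 + C))**2 = (-2 + g)**2/(-1 + C)**2)
V(E) = 2 + E + E**2 (V(E) = 2 + (E + E*E) = 2 + (E + E**2) = 2 + E + E**2)
(v(-14, 7) - 181)/(V(15) + W) = ((-2 + 7)**2/(-1 - 14)**2 - 181)/((2 + 15 + 15**2) + 14) = (5**2/(-15)**2 - 181)/((2 + 15 + 225) + 14) = ((1/225)*25 - 181)/(242 + 14) = (1/9 - 181)/256 = -1628/9*1/256 = -407/576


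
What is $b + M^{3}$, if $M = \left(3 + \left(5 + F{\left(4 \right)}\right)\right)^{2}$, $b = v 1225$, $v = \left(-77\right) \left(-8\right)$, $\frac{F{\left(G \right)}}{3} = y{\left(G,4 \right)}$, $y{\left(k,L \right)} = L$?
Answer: $64754600$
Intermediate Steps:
$F{\left(G \right)} = 12$ ($F{\left(G \right)} = 3 \cdot 4 = 12$)
$v = 616$
$b = 754600$ ($b = 616 \cdot 1225 = 754600$)
$M = 400$ ($M = \left(3 + \left(5 + 12\right)\right)^{2} = \left(3 + 17\right)^{2} = 20^{2} = 400$)
$b + M^{3} = 754600 + 400^{3} = 754600 + 64000000 = 64754600$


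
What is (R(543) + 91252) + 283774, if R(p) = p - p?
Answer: 375026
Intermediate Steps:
R(p) = 0
(R(543) + 91252) + 283774 = (0 + 91252) + 283774 = 91252 + 283774 = 375026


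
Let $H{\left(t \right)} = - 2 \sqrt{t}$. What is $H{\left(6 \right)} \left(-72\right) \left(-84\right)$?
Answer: $- 12096 \sqrt{6} \approx -29629.0$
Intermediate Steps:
$H{\left(6 \right)} \left(-72\right) \left(-84\right) = - 2 \sqrt{6} \left(-72\right) \left(-84\right) = 144 \sqrt{6} \left(-84\right) = - 12096 \sqrt{6}$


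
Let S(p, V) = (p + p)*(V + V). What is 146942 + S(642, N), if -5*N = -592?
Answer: 2254966/5 ≈ 4.5099e+5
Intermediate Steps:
N = 592/5 (N = -⅕*(-592) = 592/5 ≈ 118.40)
S(p, V) = 4*V*p (S(p, V) = (2*p)*(2*V) = 4*V*p)
146942 + S(642, N) = 146942 + 4*(592/5)*642 = 146942 + 1520256/5 = 2254966/5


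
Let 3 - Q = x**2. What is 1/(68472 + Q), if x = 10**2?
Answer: 1/58475 ≈ 1.7101e-5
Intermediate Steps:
x = 100
Q = -9997 (Q = 3 - 1*100**2 = 3 - 1*10000 = 3 - 10000 = -9997)
1/(68472 + Q) = 1/(68472 - 9997) = 1/58475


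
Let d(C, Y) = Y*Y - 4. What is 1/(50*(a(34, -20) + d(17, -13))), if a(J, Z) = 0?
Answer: 1/8250 ≈ 0.00012121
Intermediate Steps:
d(C, Y) = -4 + Y² (d(C, Y) = Y² - 4 = -4 + Y²)
1/(50*(a(34, -20) + d(17, -13))) = 1/(50*(0 + (-4 + (-13)²))) = 1/(50*(0 + (-4 + 169))) = 1/(50*(0 + 165)) = 1/(50*165) = 1/8250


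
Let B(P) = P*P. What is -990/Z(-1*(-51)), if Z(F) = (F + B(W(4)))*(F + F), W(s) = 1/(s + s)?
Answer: -2112/11101 ≈ -0.19025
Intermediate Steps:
W(s) = 1/(2*s)
B(P) = P**2
Z(F) = 2*F*(1/64 + F) (Z(F) = (F + ((1/2)/4)**2)*(F + F) = (F + ((1/2)*(1/4))**2)*(2*F) = (F + (1/8)**2)*(2*F) = (F + 1/64)*(2*F) = (1/64 + F)*(2*F) = 2*F*(1/64 + F))
-990/Z(-1*(-51)) = -990*32/(51*(1 + 64*(-1*(-51)))) = -990*32/(51*(1 + 64*51)) = -990*32/(51*(1 + 3264)) = -990/((1/32)*51*3265) = -990/166515/32 = -990*32/166515 = -2112/11101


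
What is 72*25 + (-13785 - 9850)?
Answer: -21835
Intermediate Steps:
72*25 + (-13785 - 9850) = 1800 - 23635 = -21835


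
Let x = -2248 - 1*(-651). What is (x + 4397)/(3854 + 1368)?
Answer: 200/373 ≈ 0.53619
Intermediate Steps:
x = -1597 (x = -2248 + 651 = -1597)
(x + 4397)/(3854 + 1368) = (-1597 + 4397)/(3854 + 1368) = 2800/5222 = 2800*(1/5222) = 200/373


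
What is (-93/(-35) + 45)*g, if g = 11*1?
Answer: 18348/35 ≈ 524.23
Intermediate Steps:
g = 11
(-93/(-35) + 45)*g = (-93/(-35) + 45)*11 = (-93*(-1/35) + 45)*11 = (93/35 + 45)*11 = (1668/35)*11 = 18348/35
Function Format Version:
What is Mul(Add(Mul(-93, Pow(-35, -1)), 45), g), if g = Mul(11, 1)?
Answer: Rational(18348, 35) ≈ 524.23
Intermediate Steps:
g = 11
Mul(Add(Mul(-93, Pow(-35, -1)), 45), g) = Mul(Add(Mul(-93, Pow(-35, -1)), 45), 11) = Mul(Add(Mul(-93, Rational(-1, 35)), 45), 11) = Mul(Add(Rational(93, 35), 45), 11) = Mul(Rational(1668, 35), 11) = Rational(18348, 35)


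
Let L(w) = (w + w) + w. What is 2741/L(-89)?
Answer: -2741/267 ≈ -10.266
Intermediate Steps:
L(w) = 3*w (L(w) = 2*w + w = 3*w)
2741/L(-89) = 2741/((3*(-89))) = 2741/(-267) = 2741*(-1/267) = -2741/267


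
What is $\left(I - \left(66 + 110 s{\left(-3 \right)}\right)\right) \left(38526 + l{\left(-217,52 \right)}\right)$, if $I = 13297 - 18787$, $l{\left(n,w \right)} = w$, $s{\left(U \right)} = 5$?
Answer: $-235557268$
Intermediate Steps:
$I = -5490$
$\left(I - \left(66 + 110 s{\left(-3 \right)}\right)\right) \left(38526 + l{\left(-217,52 \right)}\right) = \left(-5490 - 616\right) \left(38526 + 52\right) = \left(-5490 - 616\right) 38578 = \left(-6106\right) 38578 = -235557268$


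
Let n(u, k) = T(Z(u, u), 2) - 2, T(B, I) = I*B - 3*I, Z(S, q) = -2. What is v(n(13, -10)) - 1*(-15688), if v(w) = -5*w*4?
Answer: 15928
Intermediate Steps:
T(B, I) = -3*I + B*I (T(B, I) = B*I - 3*I = -3*I + B*I)
n(u, k) = -12 (n(u, k) = 2*(-3 - 2) - 2 = 2*(-5) - 2 = -10 - 2 = -12)
v(w) = -20*w
v(n(13, -10)) - 1*(-15688) = -20*(-12) - 1*(-15688) = 240 + 15688 = 15928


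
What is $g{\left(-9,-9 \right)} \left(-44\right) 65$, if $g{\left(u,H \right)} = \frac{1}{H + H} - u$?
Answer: $- \frac{230230}{9} \approx -25581.0$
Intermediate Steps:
$g{\left(u,H \right)} = \frac{1}{2 H} - u$
$g{\left(-9,-9 \right)} \left(-44\right) 65 = \left(\frac{1}{2 \left(-9\right)} - -9\right) \left(-44\right) 65 = \left(\frac{1}{2} \left(- \frac{1}{9}\right) + 9\right) \left(-44\right) 65 = \left(- \frac{1}{18} + 9\right) \left(-44\right) 65 = \frac{161}{18} \left(-44\right) 65 = \left(- \frac{3542}{9}\right) 65 = - \frac{230230}{9}$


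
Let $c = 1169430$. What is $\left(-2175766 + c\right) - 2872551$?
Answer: $-3878887$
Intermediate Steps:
$\left(-2175766 + c\right) - 2872551 = \left(-2175766 + 1169430\right) - 2872551 = -1006336 - 2872551 = -3878887$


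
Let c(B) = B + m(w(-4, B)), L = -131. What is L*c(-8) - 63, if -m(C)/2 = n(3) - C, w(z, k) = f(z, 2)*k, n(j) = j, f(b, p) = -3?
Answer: -4517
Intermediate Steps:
w(z, k) = -3*k
m(C) = -6 + 2*C (m(C) = -2*(3 - C) = -6 + 2*C)
c(B) = -6 - 5*B (c(B) = B + (-6 + 2*(-3*B)) = B + (-6 - 6*B) = -6 - 5*B)
L*c(-8) - 63 = -131*(-6 - 5*(-8)) - 63 = -131*(-6 + 40) - 63 = -131*34 - 63 = -4454 - 63 = -4517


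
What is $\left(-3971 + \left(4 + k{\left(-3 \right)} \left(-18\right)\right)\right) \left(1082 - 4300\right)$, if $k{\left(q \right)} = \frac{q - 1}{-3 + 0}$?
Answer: $12843038$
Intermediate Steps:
$k{\left(q \right)} = \frac{1}{3} - \frac{q}{3}$ ($k{\left(q \right)} = \frac{-1 + q}{-3} = \left(-1 + q\right) \left(- \frac{1}{3}\right) = \frac{1}{3} - \frac{q}{3}$)
$\left(-3971 + \left(4 + k{\left(-3 \right)} \left(-18\right)\right)\right) \left(1082 - 4300\right) = \left(-3971 + \left(4 + \left(\frac{1}{3} - -1\right) \left(-18\right)\right)\right) \left(1082 - 4300\right) = \left(-3971 + \left(4 + \left(\frac{1}{3} + 1\right) \left(-18\right)\right)\right) \left(-3218\right) = \left(-3971 + \left(4 + \frac{4}{3} \left(-18\right)\right)\right) \left(-3218\right) = \left(-3971 + \left(4 - 24\right)\right) \left(-3218\right) = \left(-3971 - 20\right) \left(-3218\right) = \left(-3991\right) \left(-3218\right) = 12843038$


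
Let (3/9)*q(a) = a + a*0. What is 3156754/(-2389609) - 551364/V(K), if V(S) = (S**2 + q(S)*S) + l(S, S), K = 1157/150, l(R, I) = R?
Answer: -14831099736104042/6605053717457 ≈ -2245.4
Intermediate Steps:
q(a) = 3*a (q(a) = 3*(a + a*0) = 3*(a + 0) = 3*a)
K = 1157/150 (K = 1157*(1/150) = 1157/150 ≈ 7.7133)
V(S) = S + 4*S**2 (V(S) = (S**2 + (3*S)*S) + S = (S**2 + 3*S**2) + S = 4*S**2 + S = S + 4*S**2)
3156754/(-2389609) - 551364/V(K) = 3156754/(-2389609) - 551364*150/(1157*(1 + 4*(1157/150))) = 3156754*(-1/2389609) - 551364*150/(1157*(1 + 2314/75)) = -3156754/2389609 - 551364/((1157/150)*(2389/75)) = -3156754/2389609 - 551364/2764073/11250 = -3156754/2389609 - 551364*11250/2764073 = -3156754/2389609 - 6202845000/2764073 = -14831099736104042/6605053717457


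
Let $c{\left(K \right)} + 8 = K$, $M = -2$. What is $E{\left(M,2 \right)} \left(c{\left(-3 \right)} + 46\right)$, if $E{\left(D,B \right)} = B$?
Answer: $70$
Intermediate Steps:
$c{\left(K \right)} = -8 + K$
$E{\left(M,2 \right)} \left(c{\left(-3 \right)} + 46\right) = 2 \left(\left(-8 - 3\right) + 46\right) = 2 \left(-11 + 46\right) = 2 \cdot 35 = 70$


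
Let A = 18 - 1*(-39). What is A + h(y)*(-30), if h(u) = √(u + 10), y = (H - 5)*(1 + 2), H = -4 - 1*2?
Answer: 57 - 30*I*√23 ≈ 57.0 - 143.88*I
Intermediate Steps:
H = -6 (H = -4 - 2 = -6)
y = -33 (y = (-6 - 5)*(1 + 2) = -11*3 = -33)
h(u) = √(10 + u)
A = 57 (A = 18 + 39 = 57)
A + h(y)*(-30) = 57 + √(10 - 33)*(-30) = 57 + √(-23)*(-30) = 57 + (I*√23)*(-30) = 57 - 30*I*√23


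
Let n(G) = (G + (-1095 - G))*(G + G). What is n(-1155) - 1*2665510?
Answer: -136060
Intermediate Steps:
n(G) = -2190*G
n(-1155) - 1*2665510 = -2190*(-1155) - 1*2665510 = 2529450 - 2665510 = -136060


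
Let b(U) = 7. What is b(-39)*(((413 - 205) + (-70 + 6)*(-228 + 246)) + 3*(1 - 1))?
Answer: -6608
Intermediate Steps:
b(-39)*(((413 - 205) + (-70 + 6)*(-228 + 246)) + 3*(1 - 1)) = 7*(((413 - 205) + (-70 + 6)*(-228 + 246)) + 3*(1 - 1)) = 7*((208 - 64*18) + 3*0) = 7*((208 - 1152) + 0) = 7*(-944 + 0) = 7*(-944) = -6608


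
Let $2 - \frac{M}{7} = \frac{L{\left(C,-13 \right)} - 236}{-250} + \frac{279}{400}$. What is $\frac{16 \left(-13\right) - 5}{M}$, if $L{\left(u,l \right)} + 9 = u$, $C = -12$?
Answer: $- \frac{142000}{1281} \approx -110.85$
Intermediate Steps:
$L{\left(u,l \right)} = -9 + u$
$M = \frac{3843}{2000}$ ($M = 14 - 7 \left(\frac{\left(-9 - 12\right) - 236}{-250} + \frac{279}{400}\right) = 14 - 7 \left(\left(-21 - 236\right) \left(- \frac{1}{250}\right) + 279 \cdot \frac{1}{400}\right) = 14 - 7 \left(\left(-257\right) \left(- \frac{1}{250}\right) + \frac{279}{400}\right) = 14 - 7 \left(\frac{257}{250} + \frac{279}{400}\right) = 14 - \frac{24157}{2000} = \frac{3843}{2000} \approx 1.9215$)
$\frac{16 \left(-13\right) - 5}{M} = \frac{16 \left(-13\right) - 5}{\frac{3843}{2000}} = \left(-208 - 5\right) \frac{2000}{3843} = \left(-213\right) \frac{2000}{3843} = - \frac{142000}{1281}$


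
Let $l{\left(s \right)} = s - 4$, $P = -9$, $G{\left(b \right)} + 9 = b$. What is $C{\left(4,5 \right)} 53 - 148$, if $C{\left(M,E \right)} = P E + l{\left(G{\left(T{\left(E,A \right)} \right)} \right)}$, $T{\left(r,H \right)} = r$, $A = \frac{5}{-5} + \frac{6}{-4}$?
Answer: $-2957$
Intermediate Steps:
$A = - \frac{5}{2}$ ($A = 5 \left(- \frac{1}{5}\right) + 6 \left(- \frac{1}{4}\right) = -1 - \frac{3}{2} = - \frac{5}{2} \approx -2.5$)
$G{\left(b \right)} = -9 + b$
$l{\left(s \right)} = -4 + s$
$C{\left(M,E \right)} = -13 - 8 E$ ($C{\left(M,E \right)} = - 9 E + \left(-4 + \left(-9 + E\right)\right) = - 9 E + \left(-13 + E\right) = -13 - 8 E$)
$C{\left(4,5 \right)} 53 - 148 = \left(-13 - 40\right) 53 - 148 = \left(-53\right) 53 - 148 = -2809 - 148 = -2957$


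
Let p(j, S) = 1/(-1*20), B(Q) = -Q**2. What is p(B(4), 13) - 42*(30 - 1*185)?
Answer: 130199/20 ≈ 6510.0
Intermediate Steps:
p(j, S) = -1/20 (p(j, S) = 1/(-20) = -1/20)
p(B(4), 13) - 42*(30 - 1*185) = -1/20 - 42*(30 - 1*185) = -1/20 - 42*(30 - 185) = -1/20 - 42*(-155) = -1/20 + 6510 = 130199/20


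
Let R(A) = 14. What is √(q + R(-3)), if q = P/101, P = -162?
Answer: 2*√31613/101 ≈ 3.5208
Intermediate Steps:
q = -162/101 ≈ -1.6040
√(q + R(-3)) = √(-162/101 + 14) = √(1252/101) = 2*√31613/101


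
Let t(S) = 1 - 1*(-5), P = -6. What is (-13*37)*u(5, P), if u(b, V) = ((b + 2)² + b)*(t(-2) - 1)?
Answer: -129870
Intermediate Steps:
t(S) = 6 (t(S) = 1 + 5 = 6)
u(b, V) = 5*b + 5*(2 + b)² (u(b, V) = ((b + 2)² + b)*(6 - 1) = ((2 + b)² + b)*5 = (b + (2 + b)²)*5 = 5*b + 5*(2 + b)²)
(-13*37)*u(5, P) = (-13*37)*(5*5 + 5*(2 + 5)²) = -481*(25 + 5*7²) = -481*(25 + 5*49) = -481*(25 + 245) = -481*270 = -129870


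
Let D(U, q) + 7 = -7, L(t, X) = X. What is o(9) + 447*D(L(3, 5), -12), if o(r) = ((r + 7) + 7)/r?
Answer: -56299/9 ≈ -6255.4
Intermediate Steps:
D(U, q) = -14 (D(U, q) = -7 - 7 = -14)
o(r) = (14 + r)/r (o(r) = ((7 + r) + 7)/r = (14 + r)/r)
o(9) + 447*D(L(3, 5), -12) = (14 + 9)/9 + 447*(-14) = (⅑)*23 - 6258 = 23/9 - 6258 = -56299/9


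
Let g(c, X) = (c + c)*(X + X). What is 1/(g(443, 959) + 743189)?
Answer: 1/2442537 ≈ 4.0941e-7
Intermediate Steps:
g(c, X) = 4*X*c (g(c, X) = (2*c)*(2*X) = 4*X*c)
1/(g(443, 959) + 743189) = 1/(4*959*443 + 743189) = 1/(1699348 + 743189) = 1/2442537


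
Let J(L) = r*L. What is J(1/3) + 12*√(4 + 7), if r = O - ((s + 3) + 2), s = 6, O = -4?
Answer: -5 + 12*√11 ≈ 34.799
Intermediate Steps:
r = -15 (r = -4 - ((6 + 3) + 2) = -4 - (9 + 2) = -4 - 1*11 = -4 - 11 = -15)
J(L) = -15*L
J(1/3) + 12*√(4 + 7) = -15/3 + 12*√(4 + 7) = -15*⅓ + 12*√11 = -5 + 12*√11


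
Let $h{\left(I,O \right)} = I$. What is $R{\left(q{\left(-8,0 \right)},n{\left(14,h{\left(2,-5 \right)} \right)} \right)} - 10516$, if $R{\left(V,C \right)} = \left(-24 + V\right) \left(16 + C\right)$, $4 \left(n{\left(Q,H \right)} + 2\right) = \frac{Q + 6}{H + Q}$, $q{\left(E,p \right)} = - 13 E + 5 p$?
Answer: $-9371$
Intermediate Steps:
$n{\left(Q,H \right)} = -2 + \frac{6 + Q}{4 \left(H + Q\right)}$ ($n{\left(Q,H \right)} = -2 + \frac{\left(Q + 6\right) \frac{1}{H + Q}}{4} = -2 + \frac{\left(6 + Q\right) \frac{1}{H + Q}}{4} = -2 + \frac{\frac{1}{H + Q} \left(6 + Q\right)}{4} = -2 + \frac{6 + Q}{4 \left(H + Q\right)}$)
$R{\left(q{\left(-8,0 \right)},n{\left(14,h{\left(2,-5 \right)} \right)} \right)} - 10516 = \left(-384 - 24 \frac{6 - 16 - 98}{4 \left(2 + 14\right)} + 16 \left(\left(-13\right) \left(-8\right) + 5 \cdot 0\right) + \frac{6 - 16 - 98}{4 \left(2 + 14\right)} \left(\left(-13\right) \left(-8\right) + 5 \cdot 0\right)\right) - 10516 = \left(-384 - 24 \frac{6 - 16 - 98}{4 \cdot 16} + 16 \left(104 + 0\right) + \frac{6 - 16 - 98}{4 \cdot 16} \left(104 + 0\right)\right) - 10516 = \left(-384 - 24 \cdot \frac{1}{4} \cdot \frac{1}{16} \left(-108\right) + 16 \cdot 104 + \frac{1}{4} \cdot \frac{1}{16} \left(-108\right) 104\right) - 10516 = \left(-384 - - \frac{81}{2} + 1664 - \frac{351}{2}\right) - 10516 = \left(-384 + \frac{81}{2} + 1664 - \frac{351}{2}\right) - 10516 = 1145 - 10516 = -9371$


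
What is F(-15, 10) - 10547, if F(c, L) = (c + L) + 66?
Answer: -10486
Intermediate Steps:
F(c, L) = 66 + L + c (F(c, L) = (L + c) + 66 = 66 + L + c)
F(-15, 10) - 10547 = (66 + 10 - 15) - 10547 = 61 - 10547 = -10486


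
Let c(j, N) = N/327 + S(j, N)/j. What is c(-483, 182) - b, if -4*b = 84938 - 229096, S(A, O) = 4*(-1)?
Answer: -3794683637/105294 ≈ -36039.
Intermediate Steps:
S(A, O) = -4
c(j, N) = -4/j + N/327 (c(j, N) = N/327 - 4/j = -4/j + N/327)
b = 72079/2 (b = -(84938 - 229096)/4 = -1/4*(-144158) = 72079/2 ≈ 36040.)
c(-483, 182) - b = (-4/(-483) + (1/327)*182) - 1*72079/2 = (-4*(-1/483) + 182/327) - 72079/2 = (4/483 + 182/327) - 72079/2 = 29738/52647 - 72079/2 = -3794683637/105294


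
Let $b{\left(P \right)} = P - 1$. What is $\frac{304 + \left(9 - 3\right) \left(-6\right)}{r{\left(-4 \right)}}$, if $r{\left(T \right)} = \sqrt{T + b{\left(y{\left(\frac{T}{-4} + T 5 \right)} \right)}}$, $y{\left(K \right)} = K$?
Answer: $- \frac{67 i \sqrt{6}}{3} \approx - 54.705 i$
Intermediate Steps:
$b{\left(P \right)} = -1 + P$
$r{\left(T \right)} = \sqrt{-1 + \frac{23 T}{4}}$ ($r{\left(T \right)} = \sqrt{T - \left(1 - T 5 - \frac{T}{-4}\right)} = \sqrt{T - \left(1 - 5 T - T \left(- \frac{1}{4}\right)\right)} = \sqrt{T + \left(-1 + \left(- \frac{T}{4} + 5 T\right)\right)} = \sqrt{T + \left(-1 + \frac{19 T}{4}\right)} = \sqrt{-1 + \frac{23 T}{4}}$)
$\frac{304 + \left(9 - 3\right) \left(-6\right)}{r{\left(-4 \right)}} = \frac{304 + \left(9 - 3\right) \left(-6\right)}{\frac{1}{2} \sqrt{-4 + 23 \left(-4\right)}} = \frac{304 + 6 \left(-6\right)}{\frac{1}{2} \sqrt{-4 - 92}} = \frac{304 - 36}{\frac{1}{2} \sqrt{-96}} = \frac{268}{\frac{1}{2} \cdot 4 i \sqrt{6}} = \frac{268}{2 i \sqrt{6}} = 268 \left(- \frac{i \sqrt{6}}{12}\right) = - \frac{67 i \sqrt{6}}{3}$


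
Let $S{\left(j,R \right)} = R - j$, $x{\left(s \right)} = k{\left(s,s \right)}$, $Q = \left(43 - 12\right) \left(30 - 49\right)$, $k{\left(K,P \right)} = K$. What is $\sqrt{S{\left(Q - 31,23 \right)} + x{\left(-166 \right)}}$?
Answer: $3 \sqrt{53} \approx 21.84$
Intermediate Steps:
$Q = -589$ ($Q = 31 \left(-19\right) = -589$)
$x{\left(s \right)} = s$
$\sqrt{S{\left(Q - 31,23 \right)} + x{\left(-166 \right)}} = \sqrt{\left(23 - \left(-589 - 31\right)\right) - 166} = \sqrt{\left(23 - -620\right) - 166} = \sqrt{\left(23 + 620\right) - 166} = \sqrt{643 - 166} = \sqrt{477} = 3 \sqrt{53}$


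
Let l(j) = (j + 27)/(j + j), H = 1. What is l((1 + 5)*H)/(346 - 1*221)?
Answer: 11/500 ≈ 0.022000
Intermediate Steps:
l(j) = (27 + j)/(2*j) (l(j) = (27 + j)/((2*j)) = (27 + j)*(1/(2*j)) = (27 + j)/(2*j))
l((1 + 5)*H)/(346 - 1*221) = ((27 + (1 + 5)*1)/(2*(((1 + 5)*1))))/(346 - 1*221) = ((27 + 6*1)/(2*((6*1))))/(346 - 221) = ((1/2)*(27 + 6)/6)/125 = ((1/2)*(1/6)*33)*(1/125) = (11/4)*(1/125) = 11/500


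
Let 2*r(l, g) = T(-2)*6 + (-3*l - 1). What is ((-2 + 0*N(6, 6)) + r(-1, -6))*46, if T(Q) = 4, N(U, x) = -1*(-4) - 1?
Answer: 506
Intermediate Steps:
N(U, x) = 3 (N(U, x) = 4 - 1 = 3)
r(l, g) = 23/2 - 3*l/2 (r(l, g) = (4*6 + (-3*l - 1))/2 = (24 + (-1 - 3*l))/2 = (23 - 3*l)/2 = 23/2 - 3*l/2)
((-2 + 0*N(6, 6)) + r(-1, -6))*46 = ((-2 + 0*3) + (23/2 - 3/2*(-1)))*46 = ((-2 + 0) + (23/2 + 3/2))*46 = (-2 + 13)*46 = 11*46 = 506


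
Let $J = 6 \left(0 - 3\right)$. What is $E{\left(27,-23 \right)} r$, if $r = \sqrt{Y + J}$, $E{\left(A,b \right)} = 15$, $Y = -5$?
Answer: $15 i \sqrt{23} \approx 71.938 i$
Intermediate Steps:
$J = -18$ ($J = 6 \left(-3\right) = -18$)
$r = i \sqrt{23}$ ($r = \sqrt{-5 - 18} = \sqrt{-23} = i \sqrt{23} \approx 4.7958 i$)
$E{\left(27,-23 \right)} r = 15 i \sqrt{23}$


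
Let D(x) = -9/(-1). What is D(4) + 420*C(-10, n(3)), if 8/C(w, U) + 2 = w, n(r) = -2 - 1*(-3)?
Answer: -271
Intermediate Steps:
n(r) = 1 (n(r) = -2 + 3 = 1)
C(w, U) = 8/(-2 + w)
D(x) = 9 (D(x) = -9*(-1) = -1*(-9) = 9)
D(4) + 420*C(-10, n(3)) = 9 + 420*(8/(-2 - 10)) = 9 + 420*(8/(-12)) = 9 + 420*(8*(-1/12)) = 9 + 420*(-2/3) = 9 - 280 = -271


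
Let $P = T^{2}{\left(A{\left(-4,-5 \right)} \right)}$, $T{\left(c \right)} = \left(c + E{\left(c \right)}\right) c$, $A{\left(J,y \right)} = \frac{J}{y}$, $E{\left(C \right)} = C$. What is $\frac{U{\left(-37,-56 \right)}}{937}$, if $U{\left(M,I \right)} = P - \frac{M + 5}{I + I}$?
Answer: $\frac{5918}{4099375} \approx 0.0014436$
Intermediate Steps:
$T{\left(c \right)} = 2 c^{2}$ ($T{\left(c \right)} = \left(c + c\right) c = 2 c c = 2 c^{2}$)
$P = \frac{1024}{625}$ ($P = \left(2 \left(- \frac{4}{-5}\right)^{2}\right)^{2} = \left(2 \left(\left(-4\right) \left(- \frac{1}{5}\right)\right)^{2}\right)^{2} = \left(2 \left(\frac{4}{5}\right)^{2}\right)^{2} = \left(2 \cdot \frac{16}{25}\right)^{2} = \left(\frac{32}{25}\right)^{2} = \frac{1024}{625} \approx 1.6384$)
$U{\left(M,I \right)} = \frac{1024}{625} - \frac{5 + M}{2 I}$ ($U{\left(M,I \right)} = \frac{1024}{625} - \frac{M + 5}{I + I} = \frac{1024}{625} - \frac{5 + M}{2 I}$)
$\frac{U{\left(-37,-56 \right)}}{937} = \frac{\frac{1}{1250} \frac{1}{-56} \left(-3125 - -23125 + 2048 \left(-56\right)\right)}{937} = \frac{1}{1250} \left(- \frac{1}{56}\right) \left(-3125 + 23125 - 114688\right) \frac{1}{937} = \frac{1}{1250} \left(- \frac{1}{56}\right) \left(-94688\right) \frac{1}{937} = \frac{5918}{4375} \cdot \frac{1}{937} = \frac{5918}{4099375}$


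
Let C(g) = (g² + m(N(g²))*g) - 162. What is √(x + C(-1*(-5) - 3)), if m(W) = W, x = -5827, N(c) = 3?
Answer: I*√5979 ≈ 77.324*I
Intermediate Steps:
C(g) = -162 + g² + 3*g (C(g) = (g² + 3*g) - 162 = -162 + g² + 3*g)
√(x + C(-1*(-5) - 3)) = √(-5827 + (-162 + (-1*(-5) - 3)² + 3*(-1*(-5) - 3))) = √(-5827 + (-162 + (5 - 3)² + 3*(5 - 3))) = √(-5827 + (-162 + 2² + 3*2)) = √(-5827 + (-162 + 4 + 6)) = √(-5827 - 152) = √(-5979) = I*√5979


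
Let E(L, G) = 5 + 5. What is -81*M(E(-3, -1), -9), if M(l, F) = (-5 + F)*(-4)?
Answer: -4536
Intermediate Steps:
E(L, G) = 10
M(l, F) = 20 - 4*F
-81*M(E(-3, -1), -9) = -81*(20 - 4*(-9)) = -81*(20 + 36) = -81*56 = -4536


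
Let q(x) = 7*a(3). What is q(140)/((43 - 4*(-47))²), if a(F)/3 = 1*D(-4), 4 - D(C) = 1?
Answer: 1/847 ≈ 0.0011806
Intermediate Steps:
D(C) = 3 (D(C) = 4 - 1*1 = 4 - 1 = 3)
a(F) = 9 (a(F) = 3*(1*3) = 3*3 = 9)
q(x) = 63 (q(x) = 7*9 = 63)
q(140)/((43 - 4*(-47))²) = 63/((43 - 4*(-47))²) = 63/((43 + 188)²) = 63/(231²) = 63/53361 = 63*(1/53361) = 1/847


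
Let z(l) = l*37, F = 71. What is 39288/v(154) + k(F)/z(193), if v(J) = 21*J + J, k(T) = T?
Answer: 70199039/6048427 ≈ 11.606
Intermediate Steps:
z(l) = 37*l
v(J) = 22*J
39288/v(154) + k(F)/z(193) = 39288/((22*154)) + 71/((37*193)) = 39288/3388 + 71/7141 = 39288*(1/3388) + 71*(1/7141) = 9822/847 + 71/7141 = 70199039/6048427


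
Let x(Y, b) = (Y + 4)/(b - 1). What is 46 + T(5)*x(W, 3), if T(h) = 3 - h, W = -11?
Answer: 53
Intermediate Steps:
x(Y, b) = (4 + Y)/(-1 + b)
46 + T(5)*x(W, 3) = 46 + (3 - 1*5)*((4 - 11)/(-1 + 3)) = 46 + (3 - 5)*(-7/2) = 46 - (-7) = 46 - 2*(-7/2) = 46 + 7 = 53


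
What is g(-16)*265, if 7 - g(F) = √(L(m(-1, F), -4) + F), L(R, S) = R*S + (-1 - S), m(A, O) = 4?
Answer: 1855 - 265*I*√29 ≈ 1855.0 - 1427.1*I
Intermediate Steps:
L(R, S) = -1 - S + R*S
g(F) = 7 - √(-13 + F) (g(F) = 7 - √((-1 - 1*(-4) + 4*(-4)) + F) = 7 - √((-1 + 4 - 16) + F) = 7 - √(-13 + F))
g(-16)*265 = (7 - √(-13 - 16))*265 = (7 - √(-29))*265 = (7 - I*√29)*265 = 1855 - 265*I*√29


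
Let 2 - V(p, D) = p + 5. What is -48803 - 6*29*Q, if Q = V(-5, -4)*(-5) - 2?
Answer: -46715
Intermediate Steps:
V(p, D) = -3 - p (V(p, D) = 2 - (p + 5) = 2 - (5 + p) = 2 + (-5 - p) = -3 - p)
Q = -12 (Q = (-3 - 1*(-5))*(-5) - 2 = (-3 + 5)*(-5) - 2 = 2*(-5) - 2 = -10 - 2 = -12)
-48803 - 6*29*Q = -48803 - 6*29*(-12) = -48803 - 174*(-12) = -48803 - 1*(-2088) = -48803 + 2088 = -46715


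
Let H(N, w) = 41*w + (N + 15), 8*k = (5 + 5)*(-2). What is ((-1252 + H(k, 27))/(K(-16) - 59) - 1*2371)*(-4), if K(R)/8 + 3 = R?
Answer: 2000594/211 ≈ 9481.5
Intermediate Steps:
k = -5/2 (k = ((5 + 5)*(-2))/8 = (10*(-2))/8 = (⅛)*(-20) = -5/2 ≈ -2.5000)
K(R) = -24 + 8*R
H(N, w) = 15 + N + 41*w (H(N, w) = 41*w + (15 + N) = 15 + N + 41*w)
((-1252 + H(k, 27))/(K(-16) - 59) - 1*2371)*(-4) = ((-1252 + (15 - 5/2 + 41*27))/((-24 + 8*(-16)) - 59) - 1*2371)*(-4) = ((-1252 + (15 - 5/2 + 1107))/((-24 - 128) - 59) - 2371)*(-4) = ((-1252 + 2239/2)/(-152 - 59) - 2371)*(-4) = (-265/2/(-211) - 2371)*(-4) = (-265/2*(-1/211) - 2371)*(-4) = (265/422 - 2371)*(-4) = -1000297/422*(-4) = 2000594/211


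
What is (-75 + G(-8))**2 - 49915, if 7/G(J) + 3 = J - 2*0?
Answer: -5347491/121 ≈ -44194.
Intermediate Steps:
G(J) = 7/(-3 + J) (G(J) = 7/(-3 + (J - 2*0)) = 7/(-3 + (J + 0)) = 7/(-3 + J))
(-75 + G(-8))**2 - 49915 = (-75 + 7/(-3 - 8))**2 - 49915 = (-75 + 7/(-11))**2 - 49915 = (-75 + 7*(-1/11))**2 - 49915 = (-75 - 7/11)**2 - 49915 = (-832/11)**2 - 49915 = 692224/121 - 49915 = -5347491/121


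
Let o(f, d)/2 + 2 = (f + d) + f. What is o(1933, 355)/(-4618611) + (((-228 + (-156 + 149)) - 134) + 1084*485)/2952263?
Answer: 2401573084487/13635354366693 ≈ 0.17613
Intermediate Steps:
o(f, d) = -4 + 2*d + 4*f (o(f, d) = -4 + 2*((f + d) + f) = -4 + 2*((d + f) + f) = -4 + 2*(d + 2*f) = -4 + (2*d + 4*f) = -4 + 2*d + 4*f)
o(1933, 355)/(-4618611) + (((-228 + (-156 + 149)) - 134) + 1084*485)/2952263 = (-4 + 2*355 + 4*1933)/(-4618611) + (((-228 + (-156 + 149)) - 134) + 1084*485)/2952263 = (-4 + 710 + 7732)*(-1/4618611) + (((-228 - 7) - 134) + 525740)*(1/2952263) = 8438*(-1/4618611) + ((-235 - 134) + 525740)*(1/2952263) = -8438/4618611 + (-369 + 525740)*(1/2952263) = -8438/4618611 + 525371*(1/2952263) = -8438/4618611 + 525371/2952263 = 2401573084487/13635354366693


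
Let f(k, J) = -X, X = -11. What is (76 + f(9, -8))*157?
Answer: 13659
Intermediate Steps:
f(k, J) = 11 (f(k, J) = -1*(-11) = 11)
(76 + f(9, -8))*157 = (76 + 11)*157 = 87*157 = 13659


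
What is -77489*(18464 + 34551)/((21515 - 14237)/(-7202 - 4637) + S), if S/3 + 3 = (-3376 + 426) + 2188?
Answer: 48635551247065/27177783 ≈ 1.7895e+6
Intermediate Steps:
S = -2295 (S = -9 + 3*((-3376 + 426) + 2188) = -9 + 3*(-2950 + 2188) = -9 + 3*(-762) = -9 - 2286 = -2295)
-77489*(18464 + 34551)/((21515 - 14237)/(-7202 - 4637) + S) = -77489*(18464 + 34551)/((21515 - 14237)/(-7202 - 4637) - 2295) = -77489*53015/(7278/(-11839) - 2295) = -77489*53015/(7278*(-1/11839) - 2295) = -77489*53015/(-7278/11839 - 2295) = -77489/((-27177783/11839*1/53015)) = -77489/(-27177783/627644585) = -77489*(-627644585/27177783) = 48635551247065/27177783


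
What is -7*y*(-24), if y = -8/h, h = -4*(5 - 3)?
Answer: 168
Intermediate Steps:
h = -8 (h = -4*2 = -8)
y = 1 (y = -8/(-8) = -8*(-⅛) = 1)
-7*y*(-24) = -7*1*(-24) = -7*(-24) = 168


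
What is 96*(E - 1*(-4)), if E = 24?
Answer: 2688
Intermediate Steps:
96*(E - 1*(-4)) = 96*(24 - 1*(-4)) = 96*(24 + 4) = 96*28 = 2688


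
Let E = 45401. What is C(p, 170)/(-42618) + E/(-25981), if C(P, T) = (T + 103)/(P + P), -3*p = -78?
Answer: -2580048291/1476344344 ≈ -1.7476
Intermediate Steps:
p = 26 (p = -⅓*(-78) = 26)
C(P, T) = (103 + T)/(2*P) (C(P, T) = (103 + T)/((2*P)) = (103 + T)*(1/(2*P)) = (103 + T)/(2*P))
C(p, 170)/(-42618) + E/(-25981) = ((½)*(103 + 170)/26)/(-42618) + 45401/(-25981) = ((½)*(1/26)*273)*(-1/42618) + 45401*(-1/25981) = (21/4)*(-1/42618) - 45401/25981 = -7/56824 - 45401/25981 = -2580048291/1476344344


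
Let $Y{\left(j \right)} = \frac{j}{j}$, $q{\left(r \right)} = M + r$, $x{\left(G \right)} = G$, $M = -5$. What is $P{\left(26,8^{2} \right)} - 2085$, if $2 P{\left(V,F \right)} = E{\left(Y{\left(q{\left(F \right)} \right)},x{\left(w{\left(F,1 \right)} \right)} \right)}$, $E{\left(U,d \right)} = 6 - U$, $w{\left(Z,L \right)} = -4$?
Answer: $- \frac{4165}{2} \approx -2082.5$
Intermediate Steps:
$q{\left(r \right)} = -5 + r$
$Y{\left(j \right)} = 1$
$P{\left(V,F \right)} = \frac{5}{2}$ ($P{\left(V,F \right)} = \frac{6 - 1}{2} = \frac{1}{2} \cdot 5 = \frac{5}{2}$)
$P{\left(26,8^{2} \right)} - 2085 = \frac{5}{2} - 2085 = - \frac{4165}{2}$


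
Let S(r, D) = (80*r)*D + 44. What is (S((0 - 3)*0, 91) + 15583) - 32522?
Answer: -16895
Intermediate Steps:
S(r, D) = 44 + 80*D*r (S(r, D) = 80*D*r + 44 = 44 + 80*D*r)
(S((0 - 3)*0, 91) + 15583) - 32522 = ((44 + 80*91*((0 - 3)*0)) + 15583) - 32522 = ((44 + 80*91*(-3*0)) + 15583) - 32522 = ((44 + 80*91*0) + 15583) - 32522 = ((44 + 0) + 15583) - 32522 = (44 + 15583) - 32522 = 15627 - 32522 = -16895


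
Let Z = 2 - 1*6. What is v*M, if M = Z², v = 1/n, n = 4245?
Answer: 16/4245 ≈ 0.0037691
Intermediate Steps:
Z = -4 (Z = 2 - 6 = -4)
v = 1/4245 ≈ 0.00023557
M = 16 (M = (-4)² = 16)
v*M = (1/4245)*16 = 16/4245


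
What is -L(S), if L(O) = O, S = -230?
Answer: 230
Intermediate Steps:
-L(S) = -1*(-230) = 230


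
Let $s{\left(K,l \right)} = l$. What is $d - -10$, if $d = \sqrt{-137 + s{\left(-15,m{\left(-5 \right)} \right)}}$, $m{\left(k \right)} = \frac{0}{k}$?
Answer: $10 + i \sqrt{137} \approx 10.0 + 11.705 i$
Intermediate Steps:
$m{\left(k \right)} = 0$
$d = i \sqrt{137}$ ($d = \sqrt{-137 + 0} = \sqrt{-137} = i \sqrt{137} \approx 11.705 i$)
$d - -10 = i \sqrt{137} - -10 = i \sqrt{137} + 10 = 10 + i \sqrt{137}$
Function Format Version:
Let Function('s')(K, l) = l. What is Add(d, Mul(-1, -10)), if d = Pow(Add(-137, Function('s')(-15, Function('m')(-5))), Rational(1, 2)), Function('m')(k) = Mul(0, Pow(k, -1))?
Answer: Add(10, Mul(I, Pow(137, Rational(1, 2)))) ≈ Add(10.000, Mul(11.705, I))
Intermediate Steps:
Function('m')(k) = 0
d = Mul(I, Pow(137, Rational(1, 2))) (d = Pow(Add(-137, 0), Rational(1, 2)) = Pow(-137, Rational(1, 2)) = Mul(I, Pow(137, Rational(1, 2))) ≈ Mul(11.705, I))
Add(d, Mul(-1, -10)) = Add(Mul(I, Pow(137, Rational(1, 2))), Mul(-1, -10)) = Add(Mul(I, Pow(137, Rational(1, 2))), 10) = Add(10, Mul(I, Pow(137, Rational(1, 2))))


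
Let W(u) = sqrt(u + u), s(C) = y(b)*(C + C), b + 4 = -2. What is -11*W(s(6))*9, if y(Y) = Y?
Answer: -1188*I ≈ -1188.0*I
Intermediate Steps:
b = -6 (b = -4 - 2 = -6)
s(C) = -12*C (s(C) = -6*(C + C) = -12*C)
W(u) = sqrt(2)*sqrt(u) (W(u) = sqrt(2*u) = sqrt(2)*sqrt(u))
-11*W(s(6))*9 = -11*sqrt(2)*sqrt(-12*6)*9 = -11*sqrt(2)*sqrt(-72)*9 = -11*sqrt(2)*6*I*sqrt(2)*9 = -132*I*9 = -1188*I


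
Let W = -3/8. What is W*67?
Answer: -201/8 ≈ -25.125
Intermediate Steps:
W = -3/8 (W = (⅛)*(-3) = -3/8 ≈ -0.37500)
W*67 = -3/8*67 = -201/8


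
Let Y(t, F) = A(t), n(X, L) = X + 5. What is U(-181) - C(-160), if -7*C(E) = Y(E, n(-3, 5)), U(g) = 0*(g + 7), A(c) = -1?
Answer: -⅐ ≈ -0.14286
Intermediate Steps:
n(X, L) = 5 + X
U(g) = 0 (U(g) = 0*(7 + g) = 0)
Y(t, F) = -1
C(E) = ⅐ (C(E) = -⅐*(-1) = ⅐)
U(-181) - C(-160) = 0 - 1*⅐ = 0 - ⅐ = -⅐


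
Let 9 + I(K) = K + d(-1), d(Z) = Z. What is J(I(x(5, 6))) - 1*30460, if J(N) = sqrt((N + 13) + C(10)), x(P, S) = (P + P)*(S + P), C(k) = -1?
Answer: -30460 + 4*sqrt(7) ≈ -30449.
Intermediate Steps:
x(P, S) = 2*P*(P + S) (x(P, S) = (2*P)*(P + S) = 2*P*(P + S))
I(K) = -10 + K (I(K) = -9 + (K - 1) = -9 + (-1 + K) = -10 + K)
J(N) = sqrt(12 + N) (J(N) = sqrt((N + 13) - 1) = sqrt((13 + N) - 1) = sqrt(12 + N))
J(I(x(5, 6))) - 1*30460 = sqrt(12 + (-10 + 2*5*(5 + 6))) - 1*30460 = sqrt(12 + (-10 + 2*5*11)) - 30460 = sqrt(12 + (-10 + 110)) - 30460 = sqrt(12 + 100) - 30460 = sqrt(112) - 30460 = 4*sqrt(7) - 30460 = -30460 + 4*sqrt(7)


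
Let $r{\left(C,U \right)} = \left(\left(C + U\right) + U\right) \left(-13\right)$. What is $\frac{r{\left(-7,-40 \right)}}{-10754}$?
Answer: $- \frac{1131}{10754} \approx -0.10517$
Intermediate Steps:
$r{\left(C,U \right)} = - 26 U - 13 C$ ($r{\left(C,U \right)} = \left(C + 2 U\right) \left(-13\right) = - 26 U - 13 C$)
$\frac{r{\left(-7,-40 \right)}}{-10754} = \frac{\left(-26\right) \left(-40\right) - -91}{-10754} = \left(1040 + 91\right) \left(- \frac{1}{10754}\right) = 1131 \left(- \frac{1}{10754}\right) = - \frac{1131}{10754}$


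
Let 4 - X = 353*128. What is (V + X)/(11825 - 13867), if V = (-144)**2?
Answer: 12222/1021 ≈ 11.971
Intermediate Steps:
V = 20736
X = -45180 (X = 4 - 353*128 = 4 - 1*45184 = 4 - 45184 = -45180)
(V + X)/(11825 - 13867) = (20736 - 45180)/(11825 - 13867) = -24444/(-2042) = -24444*(-1/2042) = 12222/1021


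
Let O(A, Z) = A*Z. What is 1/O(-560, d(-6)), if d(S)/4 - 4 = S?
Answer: 1/4480 ≈ 0.00022321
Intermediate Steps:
d(S) = 16 + 4*S
1/O(-560, d(-6)) = 1/(-560*(16 + 4*(-6))) = 1/(-560*(16 - 24)) = 1/(-560*(-8)) = 1/4480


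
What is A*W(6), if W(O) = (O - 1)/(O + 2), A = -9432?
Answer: -5895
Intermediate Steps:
W(O) = (-1 + O)/(2 + O)
A*W(6) = -9432*(-1 + 6)/(2 + 6) = -9432*5/8 = -5895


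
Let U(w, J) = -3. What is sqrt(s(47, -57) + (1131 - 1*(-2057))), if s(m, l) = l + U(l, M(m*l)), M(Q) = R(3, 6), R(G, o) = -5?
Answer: 2*sqrt(782) ≈ 55.929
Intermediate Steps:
M(Q) = -5
s(m, l) = -3 + l (s(m, l) = l - 3 = -3 + l)
sqrt(s(47, -57) + (1131 - 1*(-2057))) = sqrt((-3 - 57) + (1131 - 1*(-2057))) = sqrt(-60 + (1131 + 2057)) = sqrt(-60 + 3188) = sqrt(3128) = 2*sqrt(782)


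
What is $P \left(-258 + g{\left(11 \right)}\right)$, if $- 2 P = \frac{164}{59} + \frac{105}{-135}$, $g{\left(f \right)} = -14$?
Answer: $\frac{144568}{531} \approx 272.26$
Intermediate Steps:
$P = - \frac{1063}{1062}$ ($P = - \frac{\frac{164}{59} + \frac{105}{-135}}{2} = - \frac{164 \cdot \frac{1}{59} + 105 \left(- \frac{1}{135}\right)}{2} = - \frac{\frac{164}{59} - \frac{7}{9}}{2} = \left(- \frac{1}{2}\right) \frac{1063}{531} = - \frac{1063}{1062} \approx -1.0009$)
$P \left(-258 + g{\left(11 \right)}\right) = - \frac{1063 \left(-258 - 14\right)}{1062} = \left(- \frac{1063}{1062}\right) \left(-272\right) = \frac{144568}{531}$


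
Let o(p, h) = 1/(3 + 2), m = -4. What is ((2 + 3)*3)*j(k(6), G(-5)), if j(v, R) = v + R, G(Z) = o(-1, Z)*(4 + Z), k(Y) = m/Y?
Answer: -13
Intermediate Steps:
k(Y) = -4/Y
o(p, h) = ⅕ (o(p, h) = 1/5 = ⅕)
G(Z) = ⅘ + Z/5 (G(Z) = (4 + Z)/5 = ⅘ + Z/5)
j(v, R) = R + v
((2 + 3)*3)*j(k(6), G(-5)) = ((2 + 3)*3)*((⅘ + (⅕)*(-5)) - 4/6) = (5*3)*((⅘ - 1) - 4*⅙) = 15*(-⅕ - ⅔) = 15*(-13/15) = -13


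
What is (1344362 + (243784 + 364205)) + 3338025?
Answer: 5290376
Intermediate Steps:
(1344362 + (243784 + 364205)) + 3338025 = (1344362 + 607989) + 3338025 = 1952351 + 3338025 = 5290376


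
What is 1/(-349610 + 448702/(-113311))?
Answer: -113311/39615107412 ≈ -2.8603e-6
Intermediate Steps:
1/(-349610 + 448702/(-113311)) = 1/(-349610 + 448702*(-1/113311)) = 1/(-349610 - 448702/113311) = 1/(-39615107412/113311) = -113311/39615107412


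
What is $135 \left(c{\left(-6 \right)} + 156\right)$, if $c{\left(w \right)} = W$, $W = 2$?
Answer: $21330$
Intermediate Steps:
$c{\left(w \right)} = 2$
$135 \left(c{\left(-6 \right)} + 156\right) = 135 \left(2 + 156\right) = 135 \cdot 158 = 21330$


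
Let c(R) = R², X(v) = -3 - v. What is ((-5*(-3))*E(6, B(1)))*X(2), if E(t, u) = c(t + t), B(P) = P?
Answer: -10800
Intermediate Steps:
E(t, u) = 4*t² (E(t, u) = (t + t)² = (2*t)² = 4*t²)
((-5*(-3))*E(6, B(1)))*X(2) = ((-5*(-3))*(4*6²))*(-3 - 1*2) = (15*(4*36))*(-3 - 2) = (15*144)*(-5) = 2160*(-5) = -10800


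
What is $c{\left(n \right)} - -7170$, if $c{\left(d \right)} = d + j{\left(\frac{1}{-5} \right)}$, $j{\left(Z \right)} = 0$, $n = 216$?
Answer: $7386$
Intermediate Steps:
$c{\left(d \right)} = d$ ($c{\left(d \right)} = d + 0 = d$)
$c{\left(n \right)} - -7170 = 216 - -7170 = 216 + 7170 = 7386$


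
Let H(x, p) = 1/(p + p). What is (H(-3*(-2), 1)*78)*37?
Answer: 1443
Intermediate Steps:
H(x, p) = 1/(2*p)
(H(-3*(-2), 1)*78)*37 = (((½)/1)*78)*37 = (((½)*1)*78)*37 = ((½)*78)*37 = 39*37 = 1443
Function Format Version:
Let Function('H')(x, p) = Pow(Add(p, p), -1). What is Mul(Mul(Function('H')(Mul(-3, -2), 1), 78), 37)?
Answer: 1443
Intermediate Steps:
Function('H')(x, p) = Mul(Rational(1, 2), Pow(p, -1)) (Function('H')(x, p) = Pow(Mul(2, p), -1) = Mul(Rational(1, 2), Pow(p, -1)))
Mul(Mul(Function('H')(Mul(-3, -2), 1), 78), 37) = Mul(Mul(Mul(Rational(1, 2), Pow(1, -1)), 78), 37) = Mul(Mul(Mul(Rational(1, 2), 1), 78), 37) = Mul(Mul(Rational(1, 2), 78), 37) = Mul(39, 37) = 1443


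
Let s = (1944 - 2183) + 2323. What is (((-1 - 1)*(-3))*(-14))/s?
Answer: -21/521 ≈ -0.040307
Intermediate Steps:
s = 2084 (s = -239 + 2323 = 2084)
(((-1 - 1)*(-3))*(-14))/s = (((-1 - 1)*(-3))*(-14))/2084 = (-2*(-3)*(-14))*(1/2084) = (6*(-14))*(1/2084) = -84*1/2084 = -21/521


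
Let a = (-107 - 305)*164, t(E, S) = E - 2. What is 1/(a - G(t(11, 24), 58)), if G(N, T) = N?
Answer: -1/67577 ≈ -1.4798e-5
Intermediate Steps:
t(E, S) = -2 + E
a = -67568 (a = -412*164 = -67568)
1/(a - G(t(11, 24), 58)) = 1/(-67568 - (-2 + 11)) = 1/(-67568 - 1*9) = 1/(-67568 - 9) = 1/(-67577) = -1/67577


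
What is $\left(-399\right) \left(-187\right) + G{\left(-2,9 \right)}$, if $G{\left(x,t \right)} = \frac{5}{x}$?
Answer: $\frac{149221}{2} \approx 74611.0$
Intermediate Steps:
$\left(-399\right) \left(-187\right) + G{\left(-2,9 \right)} = \left(-399\right) \left(-187\right) + \frac{5}{-2} = 74613 + 5 \left(- \frac{1}{2}\right) = 74613 - \frac{5}{2} = \frac{149221}{2}$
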